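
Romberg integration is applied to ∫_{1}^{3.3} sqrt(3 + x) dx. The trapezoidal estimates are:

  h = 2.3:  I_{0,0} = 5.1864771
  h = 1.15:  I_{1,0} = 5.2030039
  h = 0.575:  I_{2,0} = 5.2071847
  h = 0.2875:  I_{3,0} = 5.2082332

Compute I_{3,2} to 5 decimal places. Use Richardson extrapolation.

5.20858

Richardson extrapolation on the trapezoidal column (denominator 4−1=3):
I_{2,1} = 5.2071847 + (5.2071847 − 5.2030039)/3 = 5.2085783
I_{3,1} = 5.2082332 + (5.2082332 − 5.2071847)/3 = 5.2085827
I_{3,2} = 5.2085827 + (5.2085827 − 5.2085783)/15 = 5.2085830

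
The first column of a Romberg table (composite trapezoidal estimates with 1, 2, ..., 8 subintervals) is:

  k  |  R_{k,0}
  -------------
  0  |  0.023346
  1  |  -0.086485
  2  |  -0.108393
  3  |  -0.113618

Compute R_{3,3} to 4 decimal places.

Richardson extrapolation on the trapezoidal column (denominator 4−1=3):
R_{1,1} = -0.086485 + (-0.086485 − 0.023346)/3 = -0.123095
R_{2,1} = -0.108393 + (-0.108393 − (-0.086485))/3 = -0.115696
R_{3,1} = -0.113618 + (-0.113618 − (-0.108393))/3 = -0.115360
R_{2,2} = (16·(-0.115696) − (-0.123095)) / 15 = -0.115203
R_{3,2} = (16·(-0.115360) − (-0.115696)) / 15 = -0.115338
R_{3,3} = -0.115338 + (-0.115338 − (-0.115203))/63 = -0.115340
(Column j=1 coincides with Simpson's rule on the same nodes.)

-0.1153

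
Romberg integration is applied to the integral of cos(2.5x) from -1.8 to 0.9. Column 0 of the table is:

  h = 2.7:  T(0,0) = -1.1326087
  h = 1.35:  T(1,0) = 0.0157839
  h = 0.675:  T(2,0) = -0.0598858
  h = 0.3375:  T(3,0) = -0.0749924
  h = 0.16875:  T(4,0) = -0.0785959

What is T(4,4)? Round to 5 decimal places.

-0.07979

Richardson extrapolation on the trapezoidal column (denominator 4−1=3):
T(1,1) = 0.0157839 + (0.0157839 − (-1.1326087))/3 = 0.3985814
T(2,1) = (4·(-0.0598858) − 0.0157839) / 3 = -0.0851090
T(3,1) = -0.0749924 + (-0.0749924 − (-0.0598858))/3 = -0.0800279
T(4,1) = (4·(-0.0785959) − (-0.0749924)) / 3 = -0.0797971
T(2,2) = -0.0851090 + (-0.0851090 − 0.3985814)/15 = -0.1173550
T(3,2) = -0.0800279 + (-0.0800279 − (-0.0851090))/15 = -0.0796892
T(4,2) = (16·(-0.0797971) − (-0.0800279)) / 15 = -0.0797817
T(3,3) = (64·(-0.0796892) − (-0.1173550)) / 63 = -0.0790913
T(4,3) = (64·(-0.0797817) − (-0.0796892)) / 63 = -0.0797832
T(4,4) = -0.0797832 + (-0.0797832 − (-0.0790913))/255 = -0.0797859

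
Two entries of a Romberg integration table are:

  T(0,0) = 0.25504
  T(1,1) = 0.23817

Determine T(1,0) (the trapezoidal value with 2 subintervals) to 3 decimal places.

0.242

From T(1,1) = (4·T(1,0) − T(0,0))/3, solve for T(1,0):
4·T(1,0) = 3·0.23817 + 0.25504 = 0.96955
T(1,0) = 0.24239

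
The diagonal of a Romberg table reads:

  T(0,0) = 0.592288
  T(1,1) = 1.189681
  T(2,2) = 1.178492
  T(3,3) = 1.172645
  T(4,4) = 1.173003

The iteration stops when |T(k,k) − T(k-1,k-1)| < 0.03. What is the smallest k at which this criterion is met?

|T(1,1) − T(0,0)| = 0.597393 ≥ 0.03
|T(2,2) − T(1,1)| = 0.011189 < 0.03

k = 2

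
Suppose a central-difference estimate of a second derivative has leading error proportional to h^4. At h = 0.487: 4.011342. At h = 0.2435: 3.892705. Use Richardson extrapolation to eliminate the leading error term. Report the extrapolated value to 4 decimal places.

Extrapolated value = (16·A(h/2) − A(h)) / (16 − 1)
= (16·3.892705 − 4.011342) / 15
= 58.271938 / 15 = 3.884796

3.8848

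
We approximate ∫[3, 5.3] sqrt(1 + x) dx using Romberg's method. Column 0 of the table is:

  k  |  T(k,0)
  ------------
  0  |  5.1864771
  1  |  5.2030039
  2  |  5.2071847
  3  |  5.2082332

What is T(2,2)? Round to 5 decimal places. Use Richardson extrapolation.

Richardson extrapolation on the trapezoidal column (denominator 4−1=3):
T(1,1) = 5.2030039 + (5.2030039 − 5.1864771)/3 = 5.2085128
T(2,1) = 5.2071847 + (5.2071847 − 5.2030039)/3 = 5.2085783
T(2,2) = (16·5.2085783 − 5.2085128) / 15 = 5.2085827

5.20858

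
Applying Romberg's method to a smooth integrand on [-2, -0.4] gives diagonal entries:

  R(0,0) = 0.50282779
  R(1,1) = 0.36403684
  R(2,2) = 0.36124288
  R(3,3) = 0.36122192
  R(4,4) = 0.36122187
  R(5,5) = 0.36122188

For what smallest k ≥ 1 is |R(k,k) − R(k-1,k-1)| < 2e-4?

k = 3

|R(1,1) − R(0,0)| = 0.13879095 ≥ 2e-4
|R(2,2) − R(1,1)| = 0.00279396 ≥ 2e-4
|R(3,3) − R(2,2)| = 0.00002096 < 2e-4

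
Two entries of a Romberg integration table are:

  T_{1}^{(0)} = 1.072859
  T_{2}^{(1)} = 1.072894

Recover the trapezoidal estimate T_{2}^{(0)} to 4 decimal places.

1.0729

From T_{2}^{(1)} = (4·T_{2}^{(0)} − T_{1}^{(0)})/3, solve for T_{2}^{(0)}:
4·T_{2}^{(0)} = 3·1.072894 + 1.072859 = 4.291541
T_{2}^{(0)} = 1.072885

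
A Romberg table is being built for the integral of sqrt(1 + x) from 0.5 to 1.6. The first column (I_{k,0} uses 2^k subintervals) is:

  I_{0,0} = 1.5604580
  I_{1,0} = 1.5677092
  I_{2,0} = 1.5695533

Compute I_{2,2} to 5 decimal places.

Richardson extrapolation on the trapezoidal column (denominator 4−1=3):
I_{1,1} = (4·1.5677092 − 1.5604580) / 3 = 1.5701263
I_{2,1} = (4·1.5695533 − 1.5677092) / 3 = 1.5701680
I_{2,2} = (16·1.5701680 − 1.5701263) / 15 = 1.5701708

1.57017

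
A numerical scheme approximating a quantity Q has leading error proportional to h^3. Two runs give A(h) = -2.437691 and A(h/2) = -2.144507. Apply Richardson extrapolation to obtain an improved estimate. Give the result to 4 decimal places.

The leading error scales as h^3; refining by a factor of 2 reduces it by 2^3 = 8.
Extrapolated value = (8·A(h/2) − A(h)) / (8 − 1)
= (8·(-2.144507) − (-2.437691)) / 7
= -14.718365 / 7 = -2.102624

-2.1026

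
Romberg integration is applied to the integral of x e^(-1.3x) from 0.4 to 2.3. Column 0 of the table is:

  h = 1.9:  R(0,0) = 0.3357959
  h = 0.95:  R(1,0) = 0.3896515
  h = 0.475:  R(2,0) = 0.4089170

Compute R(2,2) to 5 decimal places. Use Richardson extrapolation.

0.41585

Richardson extrapolation on the trapezoidal column (denominator 4−1=3):
R(1,1) = (4·0.3896515 − 0.3357959) / 3 = 0.4076034
R(2,1) = 0.4089170 + (0.4089170 − 0.3896515)/3 = 0.4153388
R(2,2) = (16·0.4153388 − 0.4076034) / 15 = 0.4158545
(Column j=1 coincides with Simpson's rule on the same nodes.)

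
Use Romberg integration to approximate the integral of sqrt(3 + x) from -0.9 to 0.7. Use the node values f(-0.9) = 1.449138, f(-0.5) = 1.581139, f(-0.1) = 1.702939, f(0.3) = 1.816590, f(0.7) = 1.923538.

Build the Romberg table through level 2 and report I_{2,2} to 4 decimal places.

2.7159

I_{0,0} (trapezoid, 1 panel, h=1.6000): 2.698141
I_{1,0} (trapezoid, 2 panels, h=0.8000): 2.711422
I_{2,0} (trapezoid, 4 panels, h=0.4000): 2.714802
I_{1,1} = 2.711422 + (2.711422 − 2.698141)/3 = 2.715849
I_{2,1} = 2.714802 + (2.714802 − 2.711422)/3 = 2.715929
I_{2,2} = 2.715929 + (2.715929 − 2.715849)/15 = 2.715934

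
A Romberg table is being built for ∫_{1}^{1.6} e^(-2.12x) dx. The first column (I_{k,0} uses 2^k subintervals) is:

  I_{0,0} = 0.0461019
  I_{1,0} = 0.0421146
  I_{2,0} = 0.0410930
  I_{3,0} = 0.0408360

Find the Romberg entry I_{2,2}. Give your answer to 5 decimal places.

Richardson extrapolation on the trapezoidal column (denominator 4−1=3):
I_{1,1} = 0.0421146 + (0.0421146 − 0.0461019)/3 = 0.0407855
I_{2,1} = 0.0410930 + (0.0410930 − 0.0421146)/3 = 0.0407525
I_{2,2} = 0.0407525 + (0.0407525 − 0.0407855)/15 = 0.0407503

0.04075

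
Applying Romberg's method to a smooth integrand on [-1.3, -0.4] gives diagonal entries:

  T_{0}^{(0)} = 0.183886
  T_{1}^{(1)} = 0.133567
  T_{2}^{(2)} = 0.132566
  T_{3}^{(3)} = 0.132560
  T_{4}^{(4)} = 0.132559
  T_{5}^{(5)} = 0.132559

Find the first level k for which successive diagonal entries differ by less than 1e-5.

|T_{1}^{(1)} − T_{0}^{(0)}| = 0.050319 ≥ 1e-5
|T_{2}^{(2)} − T_{1}^{(1)}| = 0.001001 ≥ 1e-5
|T_{3}^{(3)} − T_{2}^{(2)}| = 0.000006 < 1e-5

k = 3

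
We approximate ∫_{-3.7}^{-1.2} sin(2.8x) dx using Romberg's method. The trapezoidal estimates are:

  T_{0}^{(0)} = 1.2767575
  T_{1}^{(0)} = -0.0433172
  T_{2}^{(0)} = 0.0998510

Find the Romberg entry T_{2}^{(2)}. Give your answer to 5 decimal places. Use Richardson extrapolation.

0.18963

Richardson extrapolation on the trapezoidal column (denominator 4−1=3):
T_{1}^{(1)} = -0.0433172 + (-0.0433172 − 1.2767575)/3 = -0.4833421
T_{2}^{(1)} = (4·0.0998510 − (-0.0433172)) / 3 = 0.1475737
T_{2}^{(2)} = 0.1475737 + (0.1475737 − (-0.4833421))/15 = 0.1896348
(Column j=1 coincides with Simpson's rule on the same nodes.)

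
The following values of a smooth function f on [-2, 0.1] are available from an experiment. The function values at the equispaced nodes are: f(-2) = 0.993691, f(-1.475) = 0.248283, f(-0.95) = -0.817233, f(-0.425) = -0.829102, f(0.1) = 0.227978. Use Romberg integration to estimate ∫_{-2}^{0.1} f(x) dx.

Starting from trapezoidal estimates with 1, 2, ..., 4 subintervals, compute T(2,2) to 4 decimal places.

-0.4630

T(0,0) (trapezoid, 1 panel, h=2.1000): 1.282752
T(1,0) (trapezoid, 2 panels, h=1.0500): -0.216718
T(2,0) (trapezoid, 4 panels, h=0.5250): -0.413289
T(1,1) = -0.216718 + (-0.216718 − 1.282752)/3 = -0.716541
T(2,1) = -0.413289 + (-0.413289 − (-0.216718))/3 = -0.478813
T(2,2) = -0.478813 + (-0.478813 − (-0.716541))/15 = -0.462964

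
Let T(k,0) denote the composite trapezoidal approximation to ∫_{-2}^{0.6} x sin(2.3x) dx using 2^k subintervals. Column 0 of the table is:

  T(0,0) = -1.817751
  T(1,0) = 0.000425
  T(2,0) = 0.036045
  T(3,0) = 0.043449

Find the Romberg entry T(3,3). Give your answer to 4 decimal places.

Richardson extrapolation on the trapezoidal column (denominator 4−1=3):
T(1,1) = 0.000425 + (0.000425 − (-1.817751))/3 = 0.606484
T(2,1) = 0.036045 + (0.036045 − 0.000425)/3 = 0.047918
T(3,1) = (4·0.043449 − 0.036045) / 3 = 0.045917
T(2,2) = 0.047918 + (0.047918 − 0.606484)/15 = 0.010680
T(3,2) = 0.045917 + (0.045917 − 0.047918)/15 = 0.045784
T(3,3) = 0.045784 + (0.045784 − 0.010680)/63 = 0.046341

0.0463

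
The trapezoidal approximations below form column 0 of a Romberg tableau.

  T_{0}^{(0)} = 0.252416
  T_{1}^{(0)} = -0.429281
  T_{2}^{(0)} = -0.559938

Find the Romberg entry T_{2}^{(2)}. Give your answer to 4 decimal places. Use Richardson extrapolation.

-0.6000

Richardson extrapolation on the trapezoidal column (denominator 4−1=3):
T_{1}^{(1)} = -0.429281 + (-0.429281 − 0.252416)/3 = -0.656513
T_{2}^{(1)} = (4·(-0.559938) − (-0.429281)) / 3 = -0.603490
T_{2}^{(2)} = -0.603490 + (-0.603490 − (-0.656513))/15 = -0.599955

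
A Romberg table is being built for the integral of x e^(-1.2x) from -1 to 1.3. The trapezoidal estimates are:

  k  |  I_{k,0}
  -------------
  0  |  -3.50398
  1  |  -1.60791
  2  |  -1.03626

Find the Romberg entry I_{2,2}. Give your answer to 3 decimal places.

Richardson extrapolation on the trapezoidal column (denominator 4−1=3):
I_{1,1} = (4·(-1.60791) − (-3.50398)) / 3 = -0.97589
I_{2,1} = -1.03626 + (-1.03626 − (-1.60791))/3 = -0.84571
I_{2,2} = (16·(-0.84571) − (-0.97589)) / 15 = -0.83703

-0.837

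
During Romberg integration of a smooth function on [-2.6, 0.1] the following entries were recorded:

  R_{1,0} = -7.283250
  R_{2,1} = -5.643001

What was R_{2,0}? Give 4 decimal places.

-6.0531

From R_{2,1} = (4·R_{2,0} − R_{1,0})/3, solve for R_{2,0}:
4·R_{2,0} = 3·(-5.643001) + (-7.283250) = -24.212253
R_{2,0} = -6.053063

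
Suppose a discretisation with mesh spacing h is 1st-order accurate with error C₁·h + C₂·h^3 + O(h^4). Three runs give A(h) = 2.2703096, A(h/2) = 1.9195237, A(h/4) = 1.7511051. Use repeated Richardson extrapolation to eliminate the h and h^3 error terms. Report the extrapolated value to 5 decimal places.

1.58468

First eliminate the h term (factor 2^1 = 2):
  B₁ = (2·1.9195237 − 2.2703096)/1 = 1.5687378
  B₂ = (2·1.7511051 − 1.9195237)/1 = 1.5826865
Then eliminate the h^3 term (factor 2^3 = 8):
  (8·1.5826865 − 1.5687378)/7 = 1.5846792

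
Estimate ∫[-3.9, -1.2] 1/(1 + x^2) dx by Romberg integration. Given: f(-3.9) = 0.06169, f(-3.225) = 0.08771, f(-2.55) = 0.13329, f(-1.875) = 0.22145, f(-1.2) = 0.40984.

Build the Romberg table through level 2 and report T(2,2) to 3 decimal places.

0.444

T(0,0) (trapezoid, 1 panel, h=2.7000): 0.63657
T(1,0) (trapezoid, 2 panels, h=1.3500): 0.49822
T(2,0) (trapezoid, 4 panels, h=0.6750): 0.45780
T(1,1) = 0.49822 + (0.49822 − 0.63657)/3 = 0.45210
T(2,1) = 0.45780 + (0.45780 − 0.49822)/3 = 0.44433
T(2,2) = 0.44433 + (0.44433 − 0.45210)/15 = 0.44381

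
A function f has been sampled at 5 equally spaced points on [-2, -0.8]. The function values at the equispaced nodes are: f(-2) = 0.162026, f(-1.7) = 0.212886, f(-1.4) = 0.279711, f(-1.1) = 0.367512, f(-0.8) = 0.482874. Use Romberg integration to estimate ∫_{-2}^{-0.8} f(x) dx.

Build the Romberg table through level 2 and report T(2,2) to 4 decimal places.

0.3526

T(0,0) (trapezoid, 1 panel, h=1.2000): 0.386940
T(1,0) (trapezoid, 2 panels, h=0.6000): 0.361297
T(2,0) (trapezoid, 4 panels, h=0.3000): 0.354768
T(1,1) = 0.361297 + (0.361297 − 0.386940)/3 = 0.352749
T(2,1) = 0.354768 + (0.354768 − 0.361297)/3 = 0.352592
T(2,2) = 0.352592 + (0.352592 − 0.352749)/15 = 0.352582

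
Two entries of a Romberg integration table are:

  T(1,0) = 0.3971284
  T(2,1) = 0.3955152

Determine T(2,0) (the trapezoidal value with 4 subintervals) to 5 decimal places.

From T(2,1) = (4·T(2,0) − T(1,0))/3, solve for T(2,0):
4·T(2,0) = 3·0.3955152 + 0.3971284 = 1.5836740
T(2,0) = 0.3959185

0.39592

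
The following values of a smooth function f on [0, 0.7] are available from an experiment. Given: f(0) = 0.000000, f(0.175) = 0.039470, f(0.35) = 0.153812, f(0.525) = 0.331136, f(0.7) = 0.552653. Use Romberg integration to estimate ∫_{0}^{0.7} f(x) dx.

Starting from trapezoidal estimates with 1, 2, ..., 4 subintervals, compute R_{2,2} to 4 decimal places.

0.1367

R_{0,0} (trapezoid, 1 panel, h=0.7000): 0.193429
R_{1,0} (trapezoid, 2 panels, h=0.3500): 0.150548
R_{2,0} (trapezoid, 4 panels, h=0.1750): 0.140130
R_{1,1} = 0.150548 + (0.150548 − 0.193429)/3 = 0.136254
R_{2,1} = 0.140130 + (0.140130 − 0.150548)/3 = 0.136657
R_{2,2} = 0.136657 + (0.136657 − 0.136254)/15 = 0.136684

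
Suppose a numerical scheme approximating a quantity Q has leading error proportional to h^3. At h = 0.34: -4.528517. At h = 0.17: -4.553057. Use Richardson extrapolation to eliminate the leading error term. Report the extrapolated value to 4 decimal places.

The leading error scales as h^3; refining by a factor of 2 reduces it by 2^3 = 8.
Extrapolated value = (8·A(h/2) − A(h)) / (8 − 1)
= (8·(-4.553057) − (-4.528517)) / 7
= -31.895939 / 7 = -4.556563

-4.5566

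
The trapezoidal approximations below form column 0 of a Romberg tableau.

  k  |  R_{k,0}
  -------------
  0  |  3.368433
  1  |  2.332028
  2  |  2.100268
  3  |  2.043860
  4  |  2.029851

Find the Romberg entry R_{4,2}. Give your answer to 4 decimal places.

2.0252

Richardson extrapolation on the trapezoidal column (denominator 4−1=3):
R_{3,1} = (4·2.043860 − 2.100268) / 3 = 2.025057
R_{4,1} = 2.029851 + (2.029851 − 2.043860)/3 = 2.025181
R_{4,2} = 2.025181 + (2.025181 − 2.025057)/15 = 2.025189
(Column j=1 coincides with Simpson's rule on the same nodes.)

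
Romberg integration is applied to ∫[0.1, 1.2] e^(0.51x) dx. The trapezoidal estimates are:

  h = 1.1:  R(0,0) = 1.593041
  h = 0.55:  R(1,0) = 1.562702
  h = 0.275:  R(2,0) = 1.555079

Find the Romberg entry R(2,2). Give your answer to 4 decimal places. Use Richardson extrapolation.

1.5525

Richardson extrapolation on the trapezoidal column (denominator 4−1=3):
R(1,1) = (4·1.562702 − 1.593041) / 3 = 1.552589
R(2,1) = (4·1.555079 − 1.562702) / 3 = 1.552538
R(2,2) = (16·1.552538 − 1.552589) / 15 = 1.552535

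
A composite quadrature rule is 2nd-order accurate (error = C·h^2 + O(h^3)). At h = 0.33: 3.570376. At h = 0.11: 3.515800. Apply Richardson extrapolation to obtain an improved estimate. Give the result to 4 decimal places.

The leading error scales as h^2; refining by a factor of 3 reduces it by 3^2 = 9.
Extrapolated value = (9·A(h/3) − A(h)) / (9 − 1)
= (9·3.515800 − 3.570376) / 8
= 28.071824 / 8 = 3.508978

3.5090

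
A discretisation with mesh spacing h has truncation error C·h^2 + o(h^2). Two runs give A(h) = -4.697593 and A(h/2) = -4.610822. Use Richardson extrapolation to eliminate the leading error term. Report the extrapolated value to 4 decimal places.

-4.5819

Extrapolated value = (4·A(h/2) − A(h)) / (4 − 1)
= (4·(-4.610822) − (-4.697593)) / 3
= -13.745695 / 3 = -4.581898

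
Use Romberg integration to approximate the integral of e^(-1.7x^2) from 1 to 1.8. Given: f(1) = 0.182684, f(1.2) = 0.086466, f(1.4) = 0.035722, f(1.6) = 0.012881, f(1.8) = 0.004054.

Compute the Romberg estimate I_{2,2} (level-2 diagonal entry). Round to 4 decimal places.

I_{0,0} (trapezoid, 1 panel, h=0.8000): 0.074695
I_{1,0} (trapezoid, 2 panels, h=0.4000): 0.051636
I_{2,0} (trapezoid, 4 panels, h=0.2000): 0.045688
I_{1,1} = 0.051636 + (0.051636 − 0.074695)/3 = 0.043950
I_{2,1} = 0.045688 + (0.045688 − 0.051636)/3 = 0.043705
I_{2,2} = 0.043705 + (0.043705 − 0.043950)/15 = 0.043689

0.0437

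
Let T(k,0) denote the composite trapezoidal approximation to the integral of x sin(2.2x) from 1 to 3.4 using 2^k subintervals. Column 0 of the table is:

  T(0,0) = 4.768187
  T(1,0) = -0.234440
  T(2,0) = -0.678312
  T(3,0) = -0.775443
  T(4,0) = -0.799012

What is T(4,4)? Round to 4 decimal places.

T(1,1) = (4·(-0.234440) − 4.768187) / 3 = -1.901982
T(2,1) = -0.678312 + (-0.678312 − (-0.234440))/3 = -0.826269
T(3,1) = -0.775443 + (-0.775443 − (-0.678312))/3 = -0.807820
T(4,1) = (4·(-0.799012) − (-0.775443)) / 3 = -0.806868
T(2,2) = -0.826269 + (-0.826269 − (-1.901982))/15 = -0.754555
T(3,2) = (16·(-0.807820) − (-0.826269)) / 15 = -0.806590
T(4,2) = -0.806868 + (-0.806868 − (-0.807820))/15 = -0.806805
T(3,3) = (64·(-0.806590) − (-0.754555)) / 63 = -0.807416
T(4,3) = (64·(-0.806805) − (-0.806590)) / 63 = -0.806808
T(4,4) = -0.806808 + (-0.806808 − (-0.807416))/255 = -0.806806

-0.8068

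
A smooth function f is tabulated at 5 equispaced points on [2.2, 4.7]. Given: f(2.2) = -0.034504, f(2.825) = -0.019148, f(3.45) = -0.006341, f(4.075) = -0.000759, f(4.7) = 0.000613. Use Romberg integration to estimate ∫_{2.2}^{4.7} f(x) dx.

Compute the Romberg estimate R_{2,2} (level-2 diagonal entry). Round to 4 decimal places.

R_{0,0} (trapezoid, 1 panel, h=2.5000): -0.042364
R_{1,0} (trapezoid, 2 panels, h=1.2500): -0.029108
R_{2,0} (trapezoid, 4 panels, h=0.6250): -0.026996
R_{1,1} = -0.029108 + (-0.029108 − (-0.042364))/3 = -0.024689
R_{2,1} = -0.026996 + (-0.026996 − (-0.029108))/3 = -0.026292
R_{2,2} = -0.026292 + (-0.026292 − (-0.024689))/15 = -0.026399

-0.0264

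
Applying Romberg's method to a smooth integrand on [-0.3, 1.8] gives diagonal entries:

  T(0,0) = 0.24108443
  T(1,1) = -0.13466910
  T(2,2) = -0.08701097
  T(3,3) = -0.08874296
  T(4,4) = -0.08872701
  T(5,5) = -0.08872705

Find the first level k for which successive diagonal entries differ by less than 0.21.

k = 2

|T(1,1) − T(0,0)| = 0.37575353 ≥ 0.21
|T(2,2) − T(1,1)| = 0.04765813 < 0.21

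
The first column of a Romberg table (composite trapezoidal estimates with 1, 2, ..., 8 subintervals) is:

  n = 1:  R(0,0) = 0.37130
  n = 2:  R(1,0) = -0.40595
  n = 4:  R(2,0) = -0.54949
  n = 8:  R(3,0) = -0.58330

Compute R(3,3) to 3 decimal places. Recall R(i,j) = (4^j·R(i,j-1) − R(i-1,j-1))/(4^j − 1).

-0.594

Richardson extrapolation on the trapezoidal column (denominator 4−1=3):
R(1,1) = (4·(-0.40595) − 0.37130) / 3 = -0.66503
R(2,1) = (4·(-0.54949) − (-0.40595)) / 3 = -0.59734
R(3,1) = (4·(-0.58330) − (-0.54949)) / 3 = -0.59457
R(2,2) = (16·(-0.59734) − (-0.66503)) / 15 = -0.59283
R(3,2) = (16·(-0.59457) − (-0.59734)) / 15 = -0.59439
R(3,3) = -0.59439 + (-0.59439 − (-0.59283))/63 = -0.59441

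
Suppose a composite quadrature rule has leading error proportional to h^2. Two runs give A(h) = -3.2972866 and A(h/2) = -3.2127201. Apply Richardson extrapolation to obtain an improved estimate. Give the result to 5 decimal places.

-3.18453

The leading error scales as h^2; refining by a factor of 2 reduces it by 2^2 = 4.
Extrapolated value = (4·A(h/2) − A(h)) / (4 − 1)
= (4·(-3.2127201) − (-3.2972866)) / 3
= -9.5535938 / 3 = -3.1845313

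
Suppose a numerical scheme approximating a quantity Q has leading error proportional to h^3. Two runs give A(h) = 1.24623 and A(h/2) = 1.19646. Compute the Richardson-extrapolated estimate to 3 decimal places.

The leading error scales as h^3; refining by a factor of 2 reduces it by 2^3 = 8.
Extrapolated value = (8·A(h/2) − A(h)) / (8 − 1)
= (8·1.19646 − 1.24623) / 7
= 8.32545 / 7 = 1.18935

1.189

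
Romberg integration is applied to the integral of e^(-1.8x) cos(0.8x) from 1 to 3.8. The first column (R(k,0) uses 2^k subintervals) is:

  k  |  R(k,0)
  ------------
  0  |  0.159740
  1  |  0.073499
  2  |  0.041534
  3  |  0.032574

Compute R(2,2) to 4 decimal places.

0.0300

R(1,1) = 0.073499 + (0.073499 − 0.159740)/3 = 0.044752
R(2,1) = (4·0.041534 − 0.073499) / 3 = 0.030879
R(2,2) = (16·0.030879 − 0.044752) / 15 = 0.029954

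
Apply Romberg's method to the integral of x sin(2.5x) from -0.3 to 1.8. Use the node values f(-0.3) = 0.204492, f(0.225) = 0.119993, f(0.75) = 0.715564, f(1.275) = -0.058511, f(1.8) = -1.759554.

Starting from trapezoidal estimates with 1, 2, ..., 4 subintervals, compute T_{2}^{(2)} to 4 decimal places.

-0.0077

T_{0}^{(0)} (trapezoid, 1 panel, h=2.1000): -1.632815
T_{1}^{(0)} (trapezoid, 2 panels, h=1.0500): -0.065065
T_{2}^{(0)} (trapezoid, 4 panels, h=0.5250): -0.000255
T_{1}^{(1)} = -0.065065 + (-0.065065 − (-1.632815))/3 = 0.457518
T_{2}^{(1)} = -0.000255 + (-0.000255 − (-0.065065))/3 = 0.021348
T_{2}^{(2)} = 0.021348 + (0.021348 − 0.457518)/15 = -0.007730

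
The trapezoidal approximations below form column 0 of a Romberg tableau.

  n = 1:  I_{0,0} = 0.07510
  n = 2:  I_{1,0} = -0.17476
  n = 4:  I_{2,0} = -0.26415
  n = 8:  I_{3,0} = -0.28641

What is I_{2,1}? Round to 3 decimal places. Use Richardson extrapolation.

Richardson extrapolation on the trapezoidal column (denominator 4−1=3):
I_{2,1} = -0.26415 + (-0.26415 − (-0.17476))/3 = -0.29395

-0.294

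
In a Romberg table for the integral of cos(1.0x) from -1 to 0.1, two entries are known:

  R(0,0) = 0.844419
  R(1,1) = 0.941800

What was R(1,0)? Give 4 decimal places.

From R(1,1) = (4·R(1,0) − R(0,0))/3, solve for R(1,0):
4·R(1,0) = 3·0.941800 + 0.844419 = 3.669819
R(1,0) = 0.917455

0.9175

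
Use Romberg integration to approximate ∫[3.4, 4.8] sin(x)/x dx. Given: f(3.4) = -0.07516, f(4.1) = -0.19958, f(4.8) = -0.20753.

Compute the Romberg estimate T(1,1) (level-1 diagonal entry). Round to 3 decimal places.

T(0,0) (trapezoid, 1 panel, h=1.4000): -0.19788
T(1,0) (trapezoid, 2 panels, h=0.7000): -0.23865
T(1,1) = -0.23865 + (-0.23865 − (-0.19788))/3 = -0.25224

-0.252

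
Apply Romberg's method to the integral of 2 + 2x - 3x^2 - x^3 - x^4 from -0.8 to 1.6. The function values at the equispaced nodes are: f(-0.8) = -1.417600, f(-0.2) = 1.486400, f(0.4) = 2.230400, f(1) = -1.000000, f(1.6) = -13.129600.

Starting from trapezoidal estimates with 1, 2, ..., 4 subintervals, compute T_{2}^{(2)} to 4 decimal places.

T_{0}^{(0)} (trapezoid, 1 panel, h=2.4000): -17.456640
T_{1}^{(0)} (trapezoid, 2 panels, h=1.2000): -6.051840
T_{2}^{(0)} (trapezoid, 4 panels, h=0.6000): -2.734080
T_{1}^{(1)} = -6.051840 + (-6.051840 − (-17.456640))/3 = -2.250240
T_{2}^{(1)} = -2.734080 + (-2.734080 − (-6.051840))/3 = -1.628160
T_{2}^{(2)} = -1.628160 + (-1.628160 − (-2.250240))/15 = -1.586688

-1.5867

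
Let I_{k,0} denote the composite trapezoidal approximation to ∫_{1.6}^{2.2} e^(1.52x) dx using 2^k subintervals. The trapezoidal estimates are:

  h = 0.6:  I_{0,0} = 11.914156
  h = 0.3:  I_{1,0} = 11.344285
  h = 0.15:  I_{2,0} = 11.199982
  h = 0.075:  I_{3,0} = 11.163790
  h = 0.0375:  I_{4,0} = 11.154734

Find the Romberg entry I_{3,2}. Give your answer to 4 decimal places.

11.1517

Richardson extrapolation on the trapezoidal column (denominator 4−1=3):
I_{2,1} = 11.199982 + (11.199982 − 11.344285)/3 = 11.151881
I_{3,1} = 11.163790 + (11.163790 − 11.199982)/3 = 11.151726
I_{3,2} = (16·11.151726 − 11.151881) / 15 = 11.151716
(Column j=1 coincides with Simpson's rule on the same nodes.)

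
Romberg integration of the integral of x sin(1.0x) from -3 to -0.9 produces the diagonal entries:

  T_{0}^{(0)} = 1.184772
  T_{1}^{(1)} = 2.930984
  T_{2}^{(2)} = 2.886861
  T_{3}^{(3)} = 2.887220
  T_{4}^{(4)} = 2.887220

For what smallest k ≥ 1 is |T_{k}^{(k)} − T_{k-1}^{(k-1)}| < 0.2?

|T_{1}^{(1)} − T_{0}^{(0)}| = 1.746212 ≥ 0.2
|T_{2}^{(2)} − T_{1}^{(1)}| = 0.044123 < 0.2

k = 2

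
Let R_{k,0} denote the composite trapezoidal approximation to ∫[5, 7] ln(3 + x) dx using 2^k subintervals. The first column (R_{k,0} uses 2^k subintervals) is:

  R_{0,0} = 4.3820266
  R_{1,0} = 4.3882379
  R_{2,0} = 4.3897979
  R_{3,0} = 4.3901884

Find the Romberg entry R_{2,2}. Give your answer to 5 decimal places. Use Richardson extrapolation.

Richardson extrapolation on the trapezoidal column (denominator 4−1=3):
R_{1,1} = 4.3882379 + (4.3882379 − 4.3820266)/3 = 4.3903083
R_{2,1} = (4·4.3897979 − 4.3882379) / 3 = 4.3903179
R_{2,2} = 4.3903179 + (4.3903179 − 4.3903083)/15 = 4.3903185

4.39032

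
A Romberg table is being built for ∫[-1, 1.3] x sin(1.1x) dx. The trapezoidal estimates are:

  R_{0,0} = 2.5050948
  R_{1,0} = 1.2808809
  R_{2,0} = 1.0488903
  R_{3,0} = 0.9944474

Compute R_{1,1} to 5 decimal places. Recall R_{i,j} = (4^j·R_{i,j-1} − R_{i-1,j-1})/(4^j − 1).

0.87281

R_{1,1} = (4·1.2808809 − 2.5050948) / 3 = 0.8728096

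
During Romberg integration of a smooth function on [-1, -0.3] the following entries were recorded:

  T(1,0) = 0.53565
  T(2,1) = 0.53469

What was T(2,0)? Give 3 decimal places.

0.535

From T(2,1) = (4·T(2,0) − T(1,0))/3, solve for T(2,0):
4·T(2,0) = 3·0.53469 + 0.53565 = 2.13972
T(2,0) = 0.53493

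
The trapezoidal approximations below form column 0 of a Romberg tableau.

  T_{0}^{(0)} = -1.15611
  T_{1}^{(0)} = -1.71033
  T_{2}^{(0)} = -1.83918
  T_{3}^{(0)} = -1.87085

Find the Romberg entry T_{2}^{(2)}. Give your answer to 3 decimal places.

-1.881

Richardson extrapolation on the trapezoidal column (denominator 4−1=3):
T_{1}^{(1)} = (4·(-1.71033) − (-1.15611)) / 3 = -1.89507
T_{2}^{(1)} = -1.83918 + (-1.83918 − (-1.71033))/3 = -1.88213
T_{2}^{(2)} = (16·(-1.88213) − (-1.89507)) / 15 = -1.88127
(Column j=1 coincides with Simpson's rule on the same nodes.)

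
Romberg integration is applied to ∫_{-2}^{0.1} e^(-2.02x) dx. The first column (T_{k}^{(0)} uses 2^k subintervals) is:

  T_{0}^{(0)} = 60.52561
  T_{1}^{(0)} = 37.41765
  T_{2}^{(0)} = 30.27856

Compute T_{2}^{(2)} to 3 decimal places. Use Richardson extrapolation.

Richardson extrapolation on the trapezoidal column (denominator 4−1=3):
T_{1}^{(1)} = 37.41765 + (37.41765 − 60.52561)/3 = 29.71500
T_{2}^{(1)} = 30.27856 + (30.27856 − 37.41765)/3 = 27.89886
T_{2}^{(2)} = (16·27.89886 − 29.71500) / 15 = 27.77778

27.778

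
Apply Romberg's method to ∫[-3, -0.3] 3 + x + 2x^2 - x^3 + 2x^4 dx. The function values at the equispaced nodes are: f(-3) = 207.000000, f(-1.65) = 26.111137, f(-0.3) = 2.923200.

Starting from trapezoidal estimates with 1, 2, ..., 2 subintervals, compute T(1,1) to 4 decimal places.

T(0,0) (trapezoid, 1 panel, h=2.7000): 283.396320
T(1,0) (trapezoid, 2 panels, h=1.3500): 176.948195
T(1,1) = 176.948195 + (176.948195 − 283.396320)/3 = 141.465487

141.4655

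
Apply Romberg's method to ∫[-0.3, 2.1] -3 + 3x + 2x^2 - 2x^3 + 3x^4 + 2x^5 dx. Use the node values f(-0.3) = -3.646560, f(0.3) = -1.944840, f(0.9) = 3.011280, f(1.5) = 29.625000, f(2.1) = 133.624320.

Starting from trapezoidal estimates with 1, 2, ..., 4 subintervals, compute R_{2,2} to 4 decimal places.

48.8465

R_{0,0} (trapezoid, 1 panel, h=2.4000): 155.973312
R_{1,0} (trapezoid, 2 panels, h=1.2000): 81.600192
R_{2,0} (trapezoid, 4 panels, h=0.6000): 57.408192
R_{1,1} = 81.600192 + (81.600192 − 155.973312)/3 = 56.809152
R_{2,1} = 57.408192 + (57.408192 − 81.600192)/3 = 49.344192
R_{2,2} = 49.344192 + (49.344192 − 56.809152)/15 = 48.846528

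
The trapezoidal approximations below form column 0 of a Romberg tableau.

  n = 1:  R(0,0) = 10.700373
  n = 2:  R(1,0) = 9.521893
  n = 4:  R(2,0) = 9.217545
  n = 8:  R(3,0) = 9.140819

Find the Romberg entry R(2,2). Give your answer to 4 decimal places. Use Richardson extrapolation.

Richardson extrapolation on the trapezoidal column (denominator 4−1=3):
R(1,1) = (4·9.521893 − 10.700373) / 3 = 9.129066
R(2,1) = (4·9.217545 − 9.521893) / 3 = 9.116096
R(2,2) = (16·9.116096 − 9.129066) / 15 = 9.115231
(Column j=1 coincides with Simpson's rule on the same nodes.)

9.1152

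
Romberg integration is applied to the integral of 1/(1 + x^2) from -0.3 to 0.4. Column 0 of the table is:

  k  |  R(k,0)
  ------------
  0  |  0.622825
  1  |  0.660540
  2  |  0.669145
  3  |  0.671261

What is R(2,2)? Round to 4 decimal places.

Richardson extrapolation on the trapezoidal column (denominator 4−1=3):
R(1,1) = 0.660540 + (0.660540 − 0.622825)/3 = 0.673112
R(2,1) = (4·0.669145 − 0.660540) / 3 = 0.672013
R(2,2) = 0.672013 + (0.672013 − 0.673112)/15 = 0.671940

0.6719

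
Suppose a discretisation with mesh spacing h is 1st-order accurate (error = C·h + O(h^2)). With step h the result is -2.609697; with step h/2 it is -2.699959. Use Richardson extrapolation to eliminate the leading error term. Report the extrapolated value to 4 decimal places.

Extrapolated value = (2·A(h/2) − A(h)) / (2 − 1)
= (2·(-2.699959) − (-2.609697)) / 1
= -2.790221 / 1 = -2.790221

-2.7902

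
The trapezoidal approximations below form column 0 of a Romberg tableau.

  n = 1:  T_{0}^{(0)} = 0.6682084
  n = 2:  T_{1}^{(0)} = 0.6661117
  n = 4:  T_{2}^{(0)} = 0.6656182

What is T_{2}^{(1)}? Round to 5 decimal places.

0.66545

Richardson extrapolation on the trapezoidal column (denominator 4−1=3):
T_{2}^{(1)} = 0.6656182 + (0.6656182 − 0.6661117)/3 = 0.6654537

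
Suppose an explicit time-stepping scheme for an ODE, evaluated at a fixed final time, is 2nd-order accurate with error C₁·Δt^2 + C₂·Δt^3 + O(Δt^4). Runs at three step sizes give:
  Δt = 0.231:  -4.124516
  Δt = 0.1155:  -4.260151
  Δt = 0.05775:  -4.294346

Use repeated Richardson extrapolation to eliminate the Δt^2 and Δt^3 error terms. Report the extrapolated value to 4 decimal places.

-4.3058

First eliminate the Δt^2 term (factor 2^2 = 4):
  B₁ = (4·(-4.260151) − (-4.124516))/3 = -4.305363
  B₂ = (4·(-4.294346) − (-4.260151))/3 = -4.305744
Then eliminate the Δt^3 term (factor 2^3 = 8):
  (8·(-4.305744) − (-4.305363))/7 = -4.305798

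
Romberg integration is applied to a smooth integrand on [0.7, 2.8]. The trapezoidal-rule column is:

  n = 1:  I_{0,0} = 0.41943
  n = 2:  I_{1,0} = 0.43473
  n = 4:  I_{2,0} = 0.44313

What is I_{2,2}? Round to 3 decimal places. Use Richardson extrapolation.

0.446

Richardson extrapolation on the trapezoidal column (denominator 4−1=3):
I_{1,1} = (4·0.43473 − 0.41943) / 3 = 0.43983
I_{2,1} = (4·0.44313 − 0.43473) / 3 = 0.44593
I_{2,2} = (16·0.44593 − 0.43983) / 15 = 0.44634
(Column j=1 coincides with Simpson's rule on the same nodes.)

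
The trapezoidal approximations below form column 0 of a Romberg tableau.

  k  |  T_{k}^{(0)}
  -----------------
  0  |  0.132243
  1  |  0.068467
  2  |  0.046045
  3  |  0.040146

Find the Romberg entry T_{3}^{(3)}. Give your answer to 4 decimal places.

0.0382

Richardson extrapolation on the trapezoidal column (denominator 4−1=3):
T_{1}^{(1)} = (4·0.068467 − 0.132243) / 3 = 0.047208
T_{2}^{(1)} = (4·0.046045 − 0.068467) / 3 = 0.038571
T_{3}^{(1)} = (4·0.040146 − 0.046045) / 3 = 0.038180
T_{2}^{(2)} = 0.038571 + (0.038571 − 0.047208)/15 = 0.037995
T_{3}^{(2)} = 0.038180 + (0.038180 − 0.038571)/15 = 0.038154
T_{3}^{(3)} = 0.038154 + (0.038154 − 0.037995)/63 = 0.038157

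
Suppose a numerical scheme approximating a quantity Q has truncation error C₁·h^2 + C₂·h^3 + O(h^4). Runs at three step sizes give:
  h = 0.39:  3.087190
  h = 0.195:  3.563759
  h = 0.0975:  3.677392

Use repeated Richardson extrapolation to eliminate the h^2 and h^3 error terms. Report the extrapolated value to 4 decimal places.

First eliminate the h^2 term (factor 2^2 = 4):
  B₁ = (4·3.563759 − 3.087190)/3 = 3.722615
  B₂ = (4·3.677392 − 3.563759)/3 = 3.715270
Then eliminate the h^3 term (factor 2^3 = 8):
  (8·3.715270 − 3.722615)/7 = 3.714221

3.7142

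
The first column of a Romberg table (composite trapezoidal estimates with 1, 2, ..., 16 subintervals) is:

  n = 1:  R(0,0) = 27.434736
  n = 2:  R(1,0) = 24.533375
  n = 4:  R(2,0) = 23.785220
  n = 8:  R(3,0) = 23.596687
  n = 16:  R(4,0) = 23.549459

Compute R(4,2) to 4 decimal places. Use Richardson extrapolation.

R(3,1) = 23.596687 + (23.596687 − 23.785220)/3 = 23.533843
R(4,1) = 23.549459 + (23.549459 − 23.596687)/3 = 23.533716
R(4,2) = (16·23.533716 − 23.533843) / 15 = 23.533708

23.5337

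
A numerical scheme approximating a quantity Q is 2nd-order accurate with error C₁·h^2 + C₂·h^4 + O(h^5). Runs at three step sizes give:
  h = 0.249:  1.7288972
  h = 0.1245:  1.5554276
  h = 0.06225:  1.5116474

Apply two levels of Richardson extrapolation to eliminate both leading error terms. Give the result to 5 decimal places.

First eliminate the h^2 term (factor 2^2 = 4):
  B₁ = (4·1.5554276 − 1.7288972)/3 = 1.4976044
  B₂ = (4·1.5116474 − 1.5554276)/3 = 1.4970540
Then eliminate the h^4 term (factor 2^4 = 16):
  (16·1.4970540 − 1.4976044)/15 = 1.4970173

1.49702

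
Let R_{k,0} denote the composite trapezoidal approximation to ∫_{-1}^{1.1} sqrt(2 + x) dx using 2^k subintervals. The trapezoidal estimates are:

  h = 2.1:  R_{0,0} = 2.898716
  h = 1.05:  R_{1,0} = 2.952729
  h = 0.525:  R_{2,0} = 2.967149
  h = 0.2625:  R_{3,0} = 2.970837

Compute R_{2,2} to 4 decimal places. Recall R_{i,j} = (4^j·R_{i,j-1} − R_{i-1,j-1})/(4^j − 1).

2.9720

R_{1,1} = (4·2.952729 − 2.898716) / 3 = 2.970733
R_{2,1} = 2.967149 + (2.967149 − 2.952729)/3 = 2.971956
R_{2,2} = 2.971956 + (2.971956 − 2.970733)/15 = 2.972038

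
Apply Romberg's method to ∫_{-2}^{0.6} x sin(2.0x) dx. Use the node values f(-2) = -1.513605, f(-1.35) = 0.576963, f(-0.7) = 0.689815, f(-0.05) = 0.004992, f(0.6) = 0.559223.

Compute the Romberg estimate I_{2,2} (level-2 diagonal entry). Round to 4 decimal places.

0.5841

I_{0,0} (trapezoid, 1 panel, h=2.6000): -1.240697
I_{1,0} (trapezoid, 2 panels, h=1.3000): 0.276411
I_{2,0} (trapezoid, 4 panels, h=0.6500): 0.516476
I_{1,1} = 0.276411 + (0.276411 − (-1.240697))/3 = 0.782114
I_{2,1} = 0.516476 + (0.516476 − 0.276411)/3 = 0.596498
I_{2,2} = 0.596498 + (0.596498 − 0.782114)/15 = 0.584124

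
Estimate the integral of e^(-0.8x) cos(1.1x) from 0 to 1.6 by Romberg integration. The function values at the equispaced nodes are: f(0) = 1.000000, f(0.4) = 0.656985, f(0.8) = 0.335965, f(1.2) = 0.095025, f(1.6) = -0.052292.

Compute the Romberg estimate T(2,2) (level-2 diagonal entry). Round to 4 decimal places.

T(0,0) (trapezoid, 1 panel, h=1.6000): 0.758166
T(1,0) (trapezoid, 2 panels, h=0.8000): 0.647855
T(2,0) (trapezoid, 4 panels, h=0.4000): 0.624732
T(1,1) = 0.647855 + (0.647855 − 0.758166)/3 = 0.611085
T(2,1) = 0.624732 + (0.624732 − 0.647855)/3 = 0.617024
T(2,2) = 0.617024 + (0.617024 − 0.611085)/15 = 0.617420

0.6174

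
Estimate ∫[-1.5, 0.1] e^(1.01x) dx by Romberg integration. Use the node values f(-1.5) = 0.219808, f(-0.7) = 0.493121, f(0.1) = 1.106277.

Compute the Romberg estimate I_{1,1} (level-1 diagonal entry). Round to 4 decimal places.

0.8796

I_{0,0} (trapezoid, 1 panel, h=1.6000): 1.060868
I_{1,0} (trapezoid, 2 panels, h=0.8000): 0.924931
I_{1,1} = 0.924931 + (0.924931 − 1.060868)/3 = 0.879619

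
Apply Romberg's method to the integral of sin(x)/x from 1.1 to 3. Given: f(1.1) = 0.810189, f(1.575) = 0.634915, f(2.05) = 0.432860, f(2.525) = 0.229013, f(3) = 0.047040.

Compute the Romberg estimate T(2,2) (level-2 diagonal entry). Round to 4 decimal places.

T(0,0) (trapezoid, 1 panel, h=1.9000): 0.814368
T(1,0) (trapezoid, 2 panels, h=0.9500): 0.818401
T(2,0) (trapezoid, 4 panels, h=0.4750): 0.819566
T(1,1) = 0.818401 + (0.818401 − 0.814368)/3 = 0.819745
T(2,1) = 0.819566 + (0.819566 − 0.818401)/3 = 0.819954
T(2,2) = 0.819954 + (0.819954 − 0.819745)/15 = 0.819968

0.8200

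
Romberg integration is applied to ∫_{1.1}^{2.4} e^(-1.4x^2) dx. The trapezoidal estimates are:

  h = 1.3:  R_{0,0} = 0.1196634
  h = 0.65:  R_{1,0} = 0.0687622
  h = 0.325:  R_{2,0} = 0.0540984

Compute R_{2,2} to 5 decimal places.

0.04904

R_{1,1} = (4·0.0687622 − 0.1196634) / 3 = 0.0517951
R_{2,1} = 0.0540984 + (0.0540984 − 0.0687622)/3 = 0.0492105
R_{2,2} = (16·0.0492105 − 0.0517951) / 15 = 0.0490382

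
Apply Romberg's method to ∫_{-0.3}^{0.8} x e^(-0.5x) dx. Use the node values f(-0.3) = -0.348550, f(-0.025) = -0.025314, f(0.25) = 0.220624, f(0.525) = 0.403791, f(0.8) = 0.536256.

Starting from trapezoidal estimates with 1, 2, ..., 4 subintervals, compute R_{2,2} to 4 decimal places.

0.1964

R_{0,0} (trapezoid, 1 panel, h=1.1000): 0.103238
R_{1,0} (trapezoid, 2 panels, h=0.5500): 0.172962
R_{2,0} (trapezoid, 4 panels, h=0.2750): 0.190562
R_{1,1} = 0.172962 + (0.172962 − 0.103238)/3 = 0.196203
R_{2,1} = 0.190562 + (0.190562 − 0.172962)/3 = 0.196429
R_{2,2} = 0.196429 + (0.196429 − 0.196203)/15 = 0.196444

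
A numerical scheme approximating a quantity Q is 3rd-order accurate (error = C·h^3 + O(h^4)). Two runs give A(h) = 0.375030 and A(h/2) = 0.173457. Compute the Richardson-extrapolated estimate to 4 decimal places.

Extrapolated value = (8·A(h/2) − A(h)) / (8 − 1)
= (8·0.173457 − 0.375030) / 7
= 1.012626 / 7 = 0.144661

0.1447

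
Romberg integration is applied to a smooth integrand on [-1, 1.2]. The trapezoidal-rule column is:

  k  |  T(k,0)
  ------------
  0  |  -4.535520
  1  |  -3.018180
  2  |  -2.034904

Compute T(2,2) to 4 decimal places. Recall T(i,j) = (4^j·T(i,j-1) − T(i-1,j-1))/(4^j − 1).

T(1,1) = (4·(-3.018180) − (-4.535520)) / 3 = -2.512400
T(2,1) = -2.034904 + (-2.034904 − (-3.018180))/3 = -1.707145
T(2,2) = -1.707145 + (-1.707145 − (-2.512400))/15 = -1.653461

-1.6535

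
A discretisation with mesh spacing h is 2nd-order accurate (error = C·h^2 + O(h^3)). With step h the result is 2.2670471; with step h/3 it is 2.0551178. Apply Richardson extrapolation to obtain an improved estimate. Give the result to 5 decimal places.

2.02863

Extrapolated value = (9·A(h/3) − A(h)) / (9 − 1)
= (9·2.0551178 − 2.2670471) / 8
= 16.2290131 / 8 = 2.0286266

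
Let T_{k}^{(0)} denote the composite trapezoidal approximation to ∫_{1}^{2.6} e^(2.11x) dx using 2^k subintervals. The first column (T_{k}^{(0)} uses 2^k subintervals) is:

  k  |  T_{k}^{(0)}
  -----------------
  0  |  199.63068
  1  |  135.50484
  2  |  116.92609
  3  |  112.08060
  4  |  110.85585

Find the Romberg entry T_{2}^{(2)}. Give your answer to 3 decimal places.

Richardson extrapolation on the trapezoidal column (denominator 4−1=3):
T_{1}^{(1)} = 135.50484 + (135.50484 − 199.63068)/3 = 114.12956
T_{2}^{(1)} = 116.92609 + (116.92609 − 135.50484)/3 = 110.73317
T_{2}^{(2)} = (16·110.73317 − 114.12956) / 15 = 110.50674
(Column j=1 coincides with Simpson's rule on the same nodes.)

110.507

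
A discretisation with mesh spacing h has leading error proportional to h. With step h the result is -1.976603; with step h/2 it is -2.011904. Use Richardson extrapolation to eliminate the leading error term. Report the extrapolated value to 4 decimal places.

The leading error scales as h; refining by a factor of 2 reduces it by 2^1 = 2.
Extrapolated value = (2·A(h/2) − A(h)) / (2 − 1)
= (2·(-2.011904) − (-1.976603)) / 1
= -2.047205 / 1 = -2.047205

-2.0472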